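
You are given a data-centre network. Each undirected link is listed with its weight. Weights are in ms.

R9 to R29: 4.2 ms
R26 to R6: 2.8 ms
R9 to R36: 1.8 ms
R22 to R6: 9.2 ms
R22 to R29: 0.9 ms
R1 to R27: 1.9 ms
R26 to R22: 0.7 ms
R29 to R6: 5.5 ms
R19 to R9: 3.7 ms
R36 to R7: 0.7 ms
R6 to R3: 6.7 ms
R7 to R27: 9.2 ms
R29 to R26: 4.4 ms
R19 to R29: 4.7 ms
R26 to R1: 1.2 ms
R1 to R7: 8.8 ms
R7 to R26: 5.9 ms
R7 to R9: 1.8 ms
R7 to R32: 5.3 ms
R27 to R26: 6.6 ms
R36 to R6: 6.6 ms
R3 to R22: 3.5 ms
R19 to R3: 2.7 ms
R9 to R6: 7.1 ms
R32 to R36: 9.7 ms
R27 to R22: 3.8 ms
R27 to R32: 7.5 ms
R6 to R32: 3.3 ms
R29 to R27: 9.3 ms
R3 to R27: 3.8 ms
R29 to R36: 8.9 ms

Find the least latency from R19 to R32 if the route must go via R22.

12.4 ms

Best R19 to R22: R19 → R29 → R22 costing 5.6
Best R22 to R32: R22 → R26 → R6 → R32 costing 6.8
Total via R22: 5.6 + 6.8 = 12.4 ms.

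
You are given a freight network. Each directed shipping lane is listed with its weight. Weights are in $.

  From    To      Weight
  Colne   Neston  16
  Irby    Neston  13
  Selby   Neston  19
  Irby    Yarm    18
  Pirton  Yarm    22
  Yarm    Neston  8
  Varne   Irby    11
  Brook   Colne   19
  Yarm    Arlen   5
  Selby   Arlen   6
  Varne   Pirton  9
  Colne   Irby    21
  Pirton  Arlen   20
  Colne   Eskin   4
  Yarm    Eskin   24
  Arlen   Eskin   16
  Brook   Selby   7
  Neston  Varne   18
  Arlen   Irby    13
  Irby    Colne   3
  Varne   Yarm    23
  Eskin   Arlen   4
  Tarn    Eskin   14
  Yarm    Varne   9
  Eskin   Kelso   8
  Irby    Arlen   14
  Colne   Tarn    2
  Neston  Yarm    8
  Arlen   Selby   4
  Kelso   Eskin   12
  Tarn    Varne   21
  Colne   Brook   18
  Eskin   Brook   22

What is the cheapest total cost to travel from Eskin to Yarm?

Shortest distances from Eskin:
Eskin: 0
Arlen: 4  (via Eskin)
Selby: 8  (via Arlen)
Kelso: 8  (via Eskin)
Irby: 17  (via Arlen)
Colne: 20  (via Irby)
Tarn: 22  (via Colne)
Brook: 22  (via Eskin)
Neston: 27  (via Selby)
Yarm: 35  (via Irby)
Shortest route: Eskin–Arlen–Irby–Yarm = $35.

$35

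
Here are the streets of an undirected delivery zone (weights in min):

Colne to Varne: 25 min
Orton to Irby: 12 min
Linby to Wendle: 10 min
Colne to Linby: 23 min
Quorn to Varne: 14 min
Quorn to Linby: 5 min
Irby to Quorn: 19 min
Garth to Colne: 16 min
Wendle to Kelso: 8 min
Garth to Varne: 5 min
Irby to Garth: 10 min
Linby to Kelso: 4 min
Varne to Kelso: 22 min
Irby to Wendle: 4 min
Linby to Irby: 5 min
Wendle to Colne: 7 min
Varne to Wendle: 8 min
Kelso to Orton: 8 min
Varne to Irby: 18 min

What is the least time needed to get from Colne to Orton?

23 min

Running Dijkstra from Colne:
Colne: 0
Wendle: 7  (via Colne)
Irby: 11  (via Wendle)
Varne: 15  (via Wendle)
Kelso: 15  (via Wendle)
Garth: 16  (via Colne)
Linby: 16  (via Irby)
Quorn: 21  (via Linby)
Orton: 23  (via Irby)
Shortest route: Colne → Wendle → Irby → Orton = 23 min.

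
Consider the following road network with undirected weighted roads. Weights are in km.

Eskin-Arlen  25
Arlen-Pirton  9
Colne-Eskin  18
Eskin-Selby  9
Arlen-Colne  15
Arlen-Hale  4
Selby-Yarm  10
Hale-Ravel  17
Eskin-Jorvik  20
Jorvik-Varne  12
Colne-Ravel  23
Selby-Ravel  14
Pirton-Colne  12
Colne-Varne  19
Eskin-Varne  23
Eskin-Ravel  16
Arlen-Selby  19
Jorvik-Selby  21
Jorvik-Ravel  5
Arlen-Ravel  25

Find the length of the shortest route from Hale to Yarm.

33 km

Compare a few routes:
Hale → Arlen → Selby → Yarm: 4+19+10 = 33
Hale → Ravel → Selby → Yarm: 17+14+10 = 41
Hale → Ravel → Eskin → Selby → Yarm: 17+16+9+10 = 52
Hale → Arlen → Eskin → Selby → Yarm: 4+25+9+10 = 48
The minimum is 33 km via Hale → Arlen → Selby → Yarm.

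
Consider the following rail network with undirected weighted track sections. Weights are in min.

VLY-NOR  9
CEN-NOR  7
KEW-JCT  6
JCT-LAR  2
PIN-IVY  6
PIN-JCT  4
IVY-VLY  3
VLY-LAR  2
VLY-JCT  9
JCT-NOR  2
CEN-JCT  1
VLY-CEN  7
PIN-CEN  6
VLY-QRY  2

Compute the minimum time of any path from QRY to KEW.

12 min

Compare a few routes:
QRY → VLY → JCT → KEW: 2+9+6 = 17
QRY → VLY → LAR → JCT → KEW: 2+2+2+6 = 12
QRY → VLY → CEN → JCT → KEW: 2+7+1+6 = 16
Cheapest is QRY → VLY → LAR → JCT → KEW at 12 min.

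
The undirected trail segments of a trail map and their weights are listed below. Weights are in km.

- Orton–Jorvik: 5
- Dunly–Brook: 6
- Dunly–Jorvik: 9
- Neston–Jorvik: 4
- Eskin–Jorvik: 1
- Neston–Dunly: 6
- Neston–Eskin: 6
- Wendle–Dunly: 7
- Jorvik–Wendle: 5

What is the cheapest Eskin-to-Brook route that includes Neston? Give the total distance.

17 km

Best Eskin to Neston: Eskin → Jorvik → Neston costing 5
Best Neston to Brook: Neston → Dunly → Brook costing 12
Total via Neston: 5 + 12 = 17 km.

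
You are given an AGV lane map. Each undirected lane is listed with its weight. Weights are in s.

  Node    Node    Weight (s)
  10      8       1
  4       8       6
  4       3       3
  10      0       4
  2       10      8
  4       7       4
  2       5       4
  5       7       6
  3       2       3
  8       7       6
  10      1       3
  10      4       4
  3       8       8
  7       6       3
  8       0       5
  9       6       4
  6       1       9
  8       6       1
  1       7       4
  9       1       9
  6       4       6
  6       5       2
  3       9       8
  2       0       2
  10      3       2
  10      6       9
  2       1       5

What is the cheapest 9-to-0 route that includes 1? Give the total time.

16 s

Best 9 to 1: 9 → 1 costing 9
Best 1 to 0: 1 → 10 → 0 costing 7
Total via 1: 9 + 7 = 16 s.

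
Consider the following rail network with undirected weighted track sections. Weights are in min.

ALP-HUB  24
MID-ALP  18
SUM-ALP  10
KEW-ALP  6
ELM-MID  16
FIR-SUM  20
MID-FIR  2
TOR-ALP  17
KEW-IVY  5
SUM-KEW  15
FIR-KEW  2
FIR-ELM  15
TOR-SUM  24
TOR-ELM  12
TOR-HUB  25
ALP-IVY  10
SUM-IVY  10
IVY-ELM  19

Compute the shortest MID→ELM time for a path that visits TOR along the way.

Best MID to TOR: MID → FIR → KEW → ALP → TOR costing 27
Best TOR to ELM: TOR → ELM costing 12
Total via TOR: 27 + 12 = 39 min.

39 min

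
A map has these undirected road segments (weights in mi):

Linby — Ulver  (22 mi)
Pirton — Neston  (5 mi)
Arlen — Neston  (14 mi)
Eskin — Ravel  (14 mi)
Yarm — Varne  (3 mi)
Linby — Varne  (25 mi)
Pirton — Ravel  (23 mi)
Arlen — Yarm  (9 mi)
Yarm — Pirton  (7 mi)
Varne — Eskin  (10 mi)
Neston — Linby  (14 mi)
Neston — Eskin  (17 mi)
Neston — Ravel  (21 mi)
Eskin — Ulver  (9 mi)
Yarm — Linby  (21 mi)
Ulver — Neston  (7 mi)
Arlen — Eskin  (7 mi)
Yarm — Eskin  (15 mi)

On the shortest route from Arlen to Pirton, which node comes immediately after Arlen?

Compare a few routes:
Arlen - Neston - Pirton: 14+5 = 19
Arlen - Yarm - Pirton: 9+7 = 16
The minimum is 16 mi via Arlen - Yarm - Pirton.
So from Arlen the first move is to Yarm.

Yarm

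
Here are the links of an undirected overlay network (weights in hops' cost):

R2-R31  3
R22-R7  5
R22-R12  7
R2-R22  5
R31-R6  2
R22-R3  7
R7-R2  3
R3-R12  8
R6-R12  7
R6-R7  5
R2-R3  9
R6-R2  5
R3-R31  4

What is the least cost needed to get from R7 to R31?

6 hops' cost

Running Dijkstra from R7:
R7: 0
R2: 3  (via R7)
R22: 5  (via R7)
R6: 5  (via R7)
R31: 6  (via R2)
Shortest route: R7 → R2 → R31 = 6 hops' cost.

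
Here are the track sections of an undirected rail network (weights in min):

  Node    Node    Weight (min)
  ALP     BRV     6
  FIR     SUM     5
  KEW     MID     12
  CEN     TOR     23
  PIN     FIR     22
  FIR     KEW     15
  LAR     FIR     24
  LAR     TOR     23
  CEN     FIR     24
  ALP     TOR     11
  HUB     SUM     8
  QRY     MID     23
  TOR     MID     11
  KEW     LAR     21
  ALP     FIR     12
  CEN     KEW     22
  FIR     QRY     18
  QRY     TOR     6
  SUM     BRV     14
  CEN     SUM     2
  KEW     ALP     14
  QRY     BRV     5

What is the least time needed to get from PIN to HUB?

Compare a few routes:
PIN - FIR - CEN - SUM - HUB: 22+24+2+8 = 56
PIN - FIR - ALP - BRV - SUM - HUB: 22+12+6+14+8 = 62
PIN - FIR - SUM - HUB: 22+5+8 = 35
Cheapest is PIN - FIR - SUM - HUB at 35 min.

35 min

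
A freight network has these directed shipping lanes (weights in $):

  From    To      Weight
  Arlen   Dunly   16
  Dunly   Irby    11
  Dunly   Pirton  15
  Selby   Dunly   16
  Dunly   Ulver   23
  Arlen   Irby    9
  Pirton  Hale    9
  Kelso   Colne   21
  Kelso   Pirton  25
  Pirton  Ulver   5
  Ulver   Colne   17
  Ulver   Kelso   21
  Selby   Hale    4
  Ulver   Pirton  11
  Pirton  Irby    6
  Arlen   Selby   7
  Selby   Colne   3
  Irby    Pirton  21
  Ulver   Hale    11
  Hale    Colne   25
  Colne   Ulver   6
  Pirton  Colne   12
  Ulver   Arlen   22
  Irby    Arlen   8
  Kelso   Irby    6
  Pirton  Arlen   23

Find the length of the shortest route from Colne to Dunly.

$44

Shortest distances from Colne:
Colne: 0
Ulver: 6  (via Colne)
Hale: 17  (via Ulver)
Pirton: 17  (via Ulver)
Irby: 23  (via Pirton)
Kelso: 27  (via Ulver)
Arlen: 28  (via Ulver)
Selby: 35  (via Arlen)
Dunly: 44  (via Arlen)
Shortest route: Colne–Ulver–Arlen–Dunly = $44.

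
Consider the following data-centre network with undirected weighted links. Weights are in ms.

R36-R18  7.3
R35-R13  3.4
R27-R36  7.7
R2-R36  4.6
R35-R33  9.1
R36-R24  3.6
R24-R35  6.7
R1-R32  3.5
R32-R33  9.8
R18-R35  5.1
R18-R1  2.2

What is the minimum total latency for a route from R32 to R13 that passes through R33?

22.3 ms

Shortest R32→R33: R32–R33 = 9.8
Best R33 to R13: R33–R35–R13 costing 12.5
Total via R33: 9.8 + 12.5 = 22.3 ms.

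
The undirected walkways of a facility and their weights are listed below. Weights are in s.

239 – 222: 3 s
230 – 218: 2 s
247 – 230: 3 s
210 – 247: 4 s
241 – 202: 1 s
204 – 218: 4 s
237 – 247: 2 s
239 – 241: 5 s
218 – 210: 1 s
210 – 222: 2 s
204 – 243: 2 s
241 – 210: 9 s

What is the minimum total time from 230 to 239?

8 s

Running Dijkstra from 230:
230: 0
218: 2  (via 230)
247: 3  (via 230)
210: 3  (via 218)
237: 5  (via 247)
222: 5  (via 210)
204: 6  (via 218)
243: 8  (via 204)
239: 8  (via 222)
Shortest route: 230 → 218 → 210 → 222 → 239 = 8 s.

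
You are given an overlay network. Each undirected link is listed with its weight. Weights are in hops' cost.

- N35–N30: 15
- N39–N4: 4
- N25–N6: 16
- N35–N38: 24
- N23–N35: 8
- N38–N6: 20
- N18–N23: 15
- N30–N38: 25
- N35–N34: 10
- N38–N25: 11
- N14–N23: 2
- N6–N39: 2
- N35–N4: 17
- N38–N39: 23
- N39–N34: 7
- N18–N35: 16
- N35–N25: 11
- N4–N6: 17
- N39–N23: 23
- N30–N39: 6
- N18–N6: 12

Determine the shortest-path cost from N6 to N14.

27 hops' cost

Running Dijkstra from N6:
N6: 0
N39: 2  (via N6)
N4: 6  (via N39)
N30: 8  (via N39)
N34: 9  (via N39)
N18: 12  (via N6)
N25: 16  (via N6)
N35: 19  (via N34)
N38: 20  (via N6)
N23: 25  (via N39)
N14: 27  (via N23)
Shortest route: N6–N39–N23–N14 = 27 hops' cost.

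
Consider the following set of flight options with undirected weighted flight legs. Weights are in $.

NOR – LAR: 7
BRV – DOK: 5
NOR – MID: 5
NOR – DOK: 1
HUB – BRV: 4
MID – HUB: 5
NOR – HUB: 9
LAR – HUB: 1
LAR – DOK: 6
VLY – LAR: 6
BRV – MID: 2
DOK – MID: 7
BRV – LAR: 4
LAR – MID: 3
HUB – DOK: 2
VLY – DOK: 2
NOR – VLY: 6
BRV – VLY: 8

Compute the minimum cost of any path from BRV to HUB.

$4

Compare a few routes:
BRV → LAR → HUB: 4+1 = 5
BRV → HUB: 4 = 4
The minimum is $4 via BRV → HUB.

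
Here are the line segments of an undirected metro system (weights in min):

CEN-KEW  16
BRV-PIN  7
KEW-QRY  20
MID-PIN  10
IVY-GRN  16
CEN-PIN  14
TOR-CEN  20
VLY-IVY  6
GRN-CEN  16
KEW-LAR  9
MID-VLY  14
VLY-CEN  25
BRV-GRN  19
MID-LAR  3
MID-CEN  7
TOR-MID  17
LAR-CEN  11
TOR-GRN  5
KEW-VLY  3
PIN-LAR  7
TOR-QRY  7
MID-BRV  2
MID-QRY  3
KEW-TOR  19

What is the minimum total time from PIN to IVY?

Shortest distances from PIN:
PIN: 0
LAR: 7  (via PIN)
BRV: 7  (via PIN)
MID: 9  (via BRV)
QRY: 12  (via MID)
CEN: 14  (via PIN)
KEW: 16  (via LAR)
TOR: 19  (via QRY)
VLY: 19  (via KEW)
GRN: 24  (via TOR)
IVY: 25  (via VLY)
Shortest route: PIN–LAR–KEW–VLY–IVY = 25 min.

25 min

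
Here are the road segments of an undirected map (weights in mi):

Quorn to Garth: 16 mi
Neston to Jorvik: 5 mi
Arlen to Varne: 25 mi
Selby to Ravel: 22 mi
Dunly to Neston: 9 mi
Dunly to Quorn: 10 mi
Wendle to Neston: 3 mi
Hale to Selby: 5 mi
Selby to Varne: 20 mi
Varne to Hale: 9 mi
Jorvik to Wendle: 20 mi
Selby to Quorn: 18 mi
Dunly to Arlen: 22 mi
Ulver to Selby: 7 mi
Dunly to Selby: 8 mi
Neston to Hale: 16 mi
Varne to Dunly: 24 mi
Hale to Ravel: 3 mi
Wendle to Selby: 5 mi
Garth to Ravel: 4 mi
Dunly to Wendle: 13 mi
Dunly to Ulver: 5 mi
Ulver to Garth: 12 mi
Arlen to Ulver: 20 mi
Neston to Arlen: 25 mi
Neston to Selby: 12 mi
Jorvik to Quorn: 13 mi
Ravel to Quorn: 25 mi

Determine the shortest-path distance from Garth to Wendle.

Running Dijkstra from Garth:
Garth: 0
Ravel: 4  (via Garth)
Hale: 7  (via Ravel)
Selby: 12  (via Hale)
Ulver: 12  (via Garth)
Varne: 16  (via Hale)
Quorn: 16  (via Garth)
Wendle: 17  (via Selby)
Shortest route: Garth → Ravel → Hale → Selby → Wendle = 17 mi.

17 mi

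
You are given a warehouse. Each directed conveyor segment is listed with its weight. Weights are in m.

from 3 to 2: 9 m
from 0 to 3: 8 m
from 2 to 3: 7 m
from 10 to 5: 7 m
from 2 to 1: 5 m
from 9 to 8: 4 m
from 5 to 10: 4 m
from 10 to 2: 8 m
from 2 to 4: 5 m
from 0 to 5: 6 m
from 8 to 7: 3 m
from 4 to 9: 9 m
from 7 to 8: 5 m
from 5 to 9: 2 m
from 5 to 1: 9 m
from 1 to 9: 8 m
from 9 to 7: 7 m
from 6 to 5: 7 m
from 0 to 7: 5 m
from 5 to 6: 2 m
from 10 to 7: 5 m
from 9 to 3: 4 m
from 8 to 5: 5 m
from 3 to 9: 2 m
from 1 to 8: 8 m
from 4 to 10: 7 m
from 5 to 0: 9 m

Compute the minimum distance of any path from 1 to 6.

15 m

Candidate routes:
1 → 9 → 8 → 5 → 6: 8+4+5+2 = 19
1 → 9 → 7 → 8 → 5 → 6: 8+7+5+5+2 = 27
1 → 8 → 5 → 6: 8+5+2 = 15
The minimum is 15 m via 1 → 8 → 5 → 6.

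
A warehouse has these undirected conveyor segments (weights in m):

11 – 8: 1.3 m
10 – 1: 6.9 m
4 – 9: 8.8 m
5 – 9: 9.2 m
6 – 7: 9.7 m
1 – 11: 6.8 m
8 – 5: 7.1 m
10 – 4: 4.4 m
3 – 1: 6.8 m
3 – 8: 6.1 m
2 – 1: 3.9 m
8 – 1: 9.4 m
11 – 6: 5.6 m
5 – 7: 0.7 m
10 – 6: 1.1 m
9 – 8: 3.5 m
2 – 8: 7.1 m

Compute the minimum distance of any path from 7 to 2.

Candidate routes:
7 - 5 - 8 - 2: 0.7+7.1+7.1 = 14.9
7 - 5 - 9 - 8 - 2: 0.7+9.2+3.5+7.1 = 20.5
7 - 5 - 8 - 11 - 1 - 2: 0.7+7.1+1.3+6.8+3.9 = 19.8
The minimum is 14.9 m via 7 - 5 - 8 - 2.

14.9 m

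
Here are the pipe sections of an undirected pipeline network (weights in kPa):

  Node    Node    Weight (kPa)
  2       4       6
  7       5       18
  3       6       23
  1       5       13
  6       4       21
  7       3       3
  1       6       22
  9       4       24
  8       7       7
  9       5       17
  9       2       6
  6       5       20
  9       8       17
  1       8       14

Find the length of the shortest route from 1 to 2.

36 kPa

Candidate routes:
1–5–9–2: 13+17+6 = 36
1–8–9–2: 14+17+6 = 37
1–6–4–2: 22+21+6 = 49
Cheapest is 1–5–9–2 at 36 kPa.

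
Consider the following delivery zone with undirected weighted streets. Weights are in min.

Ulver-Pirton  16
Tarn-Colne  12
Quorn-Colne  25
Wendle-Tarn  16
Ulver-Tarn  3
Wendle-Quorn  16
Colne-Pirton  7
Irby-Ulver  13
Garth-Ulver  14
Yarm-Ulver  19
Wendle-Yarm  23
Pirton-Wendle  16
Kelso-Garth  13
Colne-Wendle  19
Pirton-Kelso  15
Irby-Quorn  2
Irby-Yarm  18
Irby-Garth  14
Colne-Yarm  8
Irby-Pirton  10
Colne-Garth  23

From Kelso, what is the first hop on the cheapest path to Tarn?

Candidate routes:
Kelso - Pirton - Ulver - Tarn: 15+16+3 = 34
Kelso - Pirton - Colne - Tarn: 15+7+12 = 34
Kelso - Garth - Ulver - Tarn: 13+14+3 = 30
The minimum is 30 min via Kelso - Garth - Ulver - Tarn.
So from Kelso the first move is to Garth.

Garth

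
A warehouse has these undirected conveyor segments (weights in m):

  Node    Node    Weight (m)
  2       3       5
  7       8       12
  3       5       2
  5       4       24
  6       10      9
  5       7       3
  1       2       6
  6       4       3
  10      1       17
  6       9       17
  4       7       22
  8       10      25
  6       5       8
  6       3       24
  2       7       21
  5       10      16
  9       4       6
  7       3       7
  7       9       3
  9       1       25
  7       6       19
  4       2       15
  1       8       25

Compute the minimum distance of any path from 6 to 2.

15 m

Compare a few routes:
6 - 4 - 9 - 7 - 5 - 3 - 2: 3+6+3+3+2+5 = 22
6 - 5 - 3 - 2: 8+2+5 = 15
6 - 5 - 7 - 3 - 2: 8+3+7+5 = 23
6 - 4 - 2: 3+15 = 18
The minimum is 15 m via 6 - 5 - 3 - 2.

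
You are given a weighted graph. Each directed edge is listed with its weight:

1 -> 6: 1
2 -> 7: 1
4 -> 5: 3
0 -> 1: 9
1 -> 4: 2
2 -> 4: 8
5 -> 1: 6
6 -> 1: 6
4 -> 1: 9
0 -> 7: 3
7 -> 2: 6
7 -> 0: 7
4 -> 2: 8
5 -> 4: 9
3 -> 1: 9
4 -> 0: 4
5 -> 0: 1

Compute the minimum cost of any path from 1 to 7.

9

Compare a few routes:
1 → 4 → 0 → 7: 2+4+3 = 9
1 → 4 → 2 → 7: 2+8+1 = 11
The minimum is 9 via 1 → 4 → 0 → 7.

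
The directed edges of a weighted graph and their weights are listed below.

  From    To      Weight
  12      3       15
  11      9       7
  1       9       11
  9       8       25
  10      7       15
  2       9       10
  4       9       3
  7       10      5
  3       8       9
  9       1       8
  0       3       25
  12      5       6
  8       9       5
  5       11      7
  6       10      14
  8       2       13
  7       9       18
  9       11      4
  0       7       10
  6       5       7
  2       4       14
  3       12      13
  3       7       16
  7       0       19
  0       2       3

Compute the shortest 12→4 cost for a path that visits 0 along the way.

Best 12 to 0: 12 → 3 → 7 → 0 costing 50
Best 0 to 4: 0 → 2 → 4 costing 17
Total via 0: 50 + 17 = 67.

67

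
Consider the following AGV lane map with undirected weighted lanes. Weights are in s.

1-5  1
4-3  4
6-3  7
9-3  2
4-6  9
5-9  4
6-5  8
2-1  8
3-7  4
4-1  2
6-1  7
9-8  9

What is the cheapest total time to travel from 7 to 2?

Settle nodes by increasing distance from 7:
7: 0
3: 4  (via 7)
9: 6  (via 3)
4: 8  (via 3)
1: 10  (via 4)
5: 10  (via 9)
6: 11  (via 3)
8: 15  (via 9)
2: 18  (via 1)
Shortest route: 7 → 3 → 4 → 1 → 2 = 18 s.

18 s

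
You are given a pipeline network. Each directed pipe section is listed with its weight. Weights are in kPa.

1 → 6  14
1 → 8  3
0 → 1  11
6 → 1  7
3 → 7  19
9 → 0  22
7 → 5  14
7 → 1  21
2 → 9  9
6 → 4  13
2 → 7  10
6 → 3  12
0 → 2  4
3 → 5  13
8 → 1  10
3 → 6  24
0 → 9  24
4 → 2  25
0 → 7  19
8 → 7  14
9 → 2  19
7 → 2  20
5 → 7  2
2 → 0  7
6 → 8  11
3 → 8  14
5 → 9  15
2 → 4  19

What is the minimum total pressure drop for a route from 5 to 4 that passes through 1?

Best 5 to 1: 5–7–1 costing 23
Best 1 to 4: 1–6–4 costing 27
Total via 1: 23 + 27 = 50 kPa.

50 kPa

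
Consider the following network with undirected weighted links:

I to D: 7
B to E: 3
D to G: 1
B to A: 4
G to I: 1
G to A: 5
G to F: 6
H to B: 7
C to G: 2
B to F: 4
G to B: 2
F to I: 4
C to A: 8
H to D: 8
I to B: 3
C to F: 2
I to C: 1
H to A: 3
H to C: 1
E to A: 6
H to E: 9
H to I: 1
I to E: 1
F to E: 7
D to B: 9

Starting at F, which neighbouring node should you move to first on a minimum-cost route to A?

Compare a few routes:
F → I → H → A: 4+1+3 = 8
F → B → A: 4+4 = 8
F → C → I → H → A: 2+1+1+3 = 7
F → C → H → A: 2+1+3 = 6
The minimum is 6 via F → C → H → A.
So from F the first move is to C.

C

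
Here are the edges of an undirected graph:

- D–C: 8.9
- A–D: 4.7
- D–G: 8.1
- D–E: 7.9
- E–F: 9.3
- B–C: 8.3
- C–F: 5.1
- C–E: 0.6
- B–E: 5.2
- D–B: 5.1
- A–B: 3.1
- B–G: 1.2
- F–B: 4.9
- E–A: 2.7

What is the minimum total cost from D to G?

Settle nodes by increasing distance from D:
D: 0
A: 4.7  (via D)
B: 5.1  (via D)
G: 6.3  (via B)
Shortest route: D → B → G = 6.3.

6.3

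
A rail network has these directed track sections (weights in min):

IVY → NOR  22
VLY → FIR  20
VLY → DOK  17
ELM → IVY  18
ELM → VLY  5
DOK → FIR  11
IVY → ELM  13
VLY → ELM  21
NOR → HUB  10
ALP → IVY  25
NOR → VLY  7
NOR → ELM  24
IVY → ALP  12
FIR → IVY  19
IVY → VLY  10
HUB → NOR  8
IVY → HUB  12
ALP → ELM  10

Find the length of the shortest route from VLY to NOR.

Shortest distances from VLY:
VLY: 0
DOK: 17  (via VLY)
FIR: 20  (via VLY)
ELM: 21  (via VLY)
IVY: 39  (via FIR)
ALP: 51  (via IVY)
HUB: 51  (via IVY)
NOR: 59  (via HUB)
Shortest route: VLY–FIR–IVY–HUB–NOR = 59 min.

59 min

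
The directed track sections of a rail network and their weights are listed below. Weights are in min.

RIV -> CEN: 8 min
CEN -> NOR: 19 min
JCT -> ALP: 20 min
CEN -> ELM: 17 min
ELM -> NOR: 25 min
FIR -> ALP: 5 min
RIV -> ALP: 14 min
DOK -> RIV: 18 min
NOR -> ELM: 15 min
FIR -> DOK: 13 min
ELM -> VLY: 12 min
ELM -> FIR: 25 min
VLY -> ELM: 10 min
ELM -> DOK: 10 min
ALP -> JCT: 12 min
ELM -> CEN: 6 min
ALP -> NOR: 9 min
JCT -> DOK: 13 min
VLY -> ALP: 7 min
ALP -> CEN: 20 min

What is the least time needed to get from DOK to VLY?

55 min

Compare a few routes:
DOK → RIV → CEN → ELM → VLY: 18+8+17+12 = 55
DOK → RIV → ALP → NOR → ELM → VLY: 18+14+9+15+12 = 68
Cheapest is DOK → RIV → CEN → ELM → VLY at 55 min.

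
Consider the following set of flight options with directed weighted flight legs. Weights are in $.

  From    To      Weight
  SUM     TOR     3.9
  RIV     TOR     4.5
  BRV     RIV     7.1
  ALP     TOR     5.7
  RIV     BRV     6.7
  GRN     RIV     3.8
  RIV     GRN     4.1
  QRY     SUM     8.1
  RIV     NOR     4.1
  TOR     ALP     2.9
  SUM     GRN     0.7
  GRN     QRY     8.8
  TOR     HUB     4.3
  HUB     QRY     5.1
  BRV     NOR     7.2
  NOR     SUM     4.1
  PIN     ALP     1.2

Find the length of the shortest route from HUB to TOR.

$17.1

Shortest distances from HUB:
HUB: 0
QRY: 5.1  (via HUB)
SUM: 13.2  (via QRY)
GRN: 13.9  (via SUM)
TOR: 17.1  (via SUM)
Shortest route: HUB–QRY–SUM–TOR = $17.1.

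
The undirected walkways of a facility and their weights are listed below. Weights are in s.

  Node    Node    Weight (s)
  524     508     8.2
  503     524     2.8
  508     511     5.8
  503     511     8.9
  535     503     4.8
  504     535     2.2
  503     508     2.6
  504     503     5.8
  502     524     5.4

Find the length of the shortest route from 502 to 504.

Candidate routes:
502 - 524 - 508 - 503 - 504: 5.4+8.2+2.6+5.8 = 22
502 - 524 - 503 - 535 - 504: 5.4+2.8+4.8+2.2 = 15.2
502 - 524 - 503 - 504: 5.4+2.8+5.8 = 14
The minimum is 14 s via 502 - 524 - 503 - 504.

14 s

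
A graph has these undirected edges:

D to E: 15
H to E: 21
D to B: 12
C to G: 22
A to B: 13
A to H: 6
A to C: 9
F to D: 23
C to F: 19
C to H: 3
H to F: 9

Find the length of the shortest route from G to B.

Settle nodes by increasing distance from G:
G: 0
C: 22  (via G)
H: 25  (via C)
A: 31  (via C)
F: 34  (via H)
B: 44  (via A)
Shortest route: G–C–A–B = 44.

44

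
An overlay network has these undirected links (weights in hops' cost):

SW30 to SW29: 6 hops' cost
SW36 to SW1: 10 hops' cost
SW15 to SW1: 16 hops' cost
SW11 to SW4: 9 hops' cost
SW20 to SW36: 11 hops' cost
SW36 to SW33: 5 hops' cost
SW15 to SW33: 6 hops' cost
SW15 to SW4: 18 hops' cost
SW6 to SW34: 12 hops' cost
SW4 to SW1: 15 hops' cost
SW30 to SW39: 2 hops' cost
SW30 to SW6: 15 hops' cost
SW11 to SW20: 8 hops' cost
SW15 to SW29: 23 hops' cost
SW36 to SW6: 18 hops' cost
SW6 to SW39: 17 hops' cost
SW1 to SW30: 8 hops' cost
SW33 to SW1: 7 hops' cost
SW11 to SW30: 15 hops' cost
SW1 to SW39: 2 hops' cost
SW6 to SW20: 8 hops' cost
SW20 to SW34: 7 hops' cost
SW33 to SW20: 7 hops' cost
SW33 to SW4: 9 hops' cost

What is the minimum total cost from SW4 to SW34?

Shortest distances from SW4:
SW4: 0
SW11: 9  (via SW4)
SW33: 9  (via SW4)
SW36: 14  (via SW33)
SW15: 15  (via SW33)
SW1: 15  (via SW4)
SW20: 16  (via SW33)
SW39: 17  (via SW1)
SW30: 19  (via SW39)
SW34: 23  (via SW20)
Shortest route: SW4–SW33–SW20–SW34 = 23 hops' cost.

23 hops' cost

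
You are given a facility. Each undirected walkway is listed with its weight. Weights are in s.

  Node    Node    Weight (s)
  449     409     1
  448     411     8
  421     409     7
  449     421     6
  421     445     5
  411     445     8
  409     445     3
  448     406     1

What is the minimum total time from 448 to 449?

20 s

Candidate routes:
448 - 411 - 445 - 409 - 449: 8+8+3+1 = 20
448 - 411 - 445 - 421 - 449: 8+8+5+6 = 27
Cheapest is 448 - 411 - 445 - 409 - 449 at 20 s.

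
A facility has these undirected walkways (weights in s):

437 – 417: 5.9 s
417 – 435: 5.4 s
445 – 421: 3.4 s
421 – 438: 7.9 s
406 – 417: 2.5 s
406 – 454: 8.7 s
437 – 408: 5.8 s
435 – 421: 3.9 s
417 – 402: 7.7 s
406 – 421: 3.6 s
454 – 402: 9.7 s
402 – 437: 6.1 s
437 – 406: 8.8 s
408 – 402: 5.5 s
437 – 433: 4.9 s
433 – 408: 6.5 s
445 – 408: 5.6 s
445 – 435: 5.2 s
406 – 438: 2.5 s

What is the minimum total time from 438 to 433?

15.8 s

Compare a few routes:
438 → 406 → 417 → 437 → 433: 2.5+2.5+5.9+4.9 = 15.8
438 → 406 → 437 → 433: 2.5+8.8+4.9 = 16.2
438 → 406 → 421 → 445 → 408 → 433: 2.5+3.6+3.4+5.6+6.5 = 21.6
Cheapest is 438 → 406 → 417 → 437 → 433 at 15.8 s.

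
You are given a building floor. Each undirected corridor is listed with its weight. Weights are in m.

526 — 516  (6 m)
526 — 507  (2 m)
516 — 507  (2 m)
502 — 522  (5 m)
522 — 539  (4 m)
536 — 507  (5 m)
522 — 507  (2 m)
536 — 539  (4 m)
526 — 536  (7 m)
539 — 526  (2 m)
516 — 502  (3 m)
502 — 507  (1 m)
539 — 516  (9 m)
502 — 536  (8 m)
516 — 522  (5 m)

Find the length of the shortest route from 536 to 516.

7 m

Settle nodes by increasing distance from 536:
536: 0
539: 4  (via 536)
507: 5  (via 536)
502: 6  (via 507)
526: 6  (via 539)
522: 7  (via 507)
516: 7  (via 507)
Shortest route: 536 → 507 → 516 = 7 m.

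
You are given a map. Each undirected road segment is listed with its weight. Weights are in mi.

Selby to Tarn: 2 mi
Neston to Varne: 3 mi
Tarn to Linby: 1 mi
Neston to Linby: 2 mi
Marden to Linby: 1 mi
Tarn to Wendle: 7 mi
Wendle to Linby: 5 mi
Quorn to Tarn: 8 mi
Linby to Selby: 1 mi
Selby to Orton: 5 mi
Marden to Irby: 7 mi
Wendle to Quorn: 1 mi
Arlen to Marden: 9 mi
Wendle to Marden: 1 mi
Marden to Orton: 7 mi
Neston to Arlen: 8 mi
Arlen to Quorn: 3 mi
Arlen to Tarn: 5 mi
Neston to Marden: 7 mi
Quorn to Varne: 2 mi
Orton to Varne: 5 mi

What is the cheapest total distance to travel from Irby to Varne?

Settle nodes by increasing distance from Irby:
Irby: 0
Marden: 7  (via Irby)
Linby: 8  (via Marden)
Wendle: 8  (via Marden)
Quorn: 9  (via Wendle)
Tarn: 9  (via Linby)
Selby: 9  (via Linby)
Neston: 10  (via Linby)
Varne: 11  (via Quorn)
Shortest route: Irby–Marden–Wendle–Quorn–Varne = 11 mi.

11 mi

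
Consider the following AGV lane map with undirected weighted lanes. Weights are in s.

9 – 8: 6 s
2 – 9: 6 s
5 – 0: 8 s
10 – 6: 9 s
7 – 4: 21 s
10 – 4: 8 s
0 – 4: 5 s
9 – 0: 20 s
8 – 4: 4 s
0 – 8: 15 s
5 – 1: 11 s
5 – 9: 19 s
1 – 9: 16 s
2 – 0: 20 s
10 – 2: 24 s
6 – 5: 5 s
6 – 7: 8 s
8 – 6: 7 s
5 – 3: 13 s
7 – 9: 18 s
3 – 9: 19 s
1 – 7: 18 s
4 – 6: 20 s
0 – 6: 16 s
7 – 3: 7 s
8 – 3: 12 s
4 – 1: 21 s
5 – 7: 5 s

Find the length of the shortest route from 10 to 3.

24 s

Running Dijkstra from 10:
10: 0
4: 8  (via 10)
6: 9  (via 10)
8: 12  (via 4)
0: 13  (via 4)
5: 14  (via 6)
7: 17  (via 6)
9: 18  (via 8)
2: 24  (via 10)
3: 24  (via 8)
Shortest route: 10–4–8–3 = 24 s.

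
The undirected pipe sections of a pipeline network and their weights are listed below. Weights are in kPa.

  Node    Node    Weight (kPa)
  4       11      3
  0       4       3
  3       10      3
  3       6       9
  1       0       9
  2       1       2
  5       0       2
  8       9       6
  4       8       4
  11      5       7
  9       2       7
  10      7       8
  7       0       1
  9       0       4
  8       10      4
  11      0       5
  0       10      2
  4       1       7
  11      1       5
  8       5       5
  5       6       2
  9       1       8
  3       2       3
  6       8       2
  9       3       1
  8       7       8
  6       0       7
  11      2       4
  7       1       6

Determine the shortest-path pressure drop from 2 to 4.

Enumerating some paths:
2 - 1 - 11 - 4: 2+5+3 = 10
2 - 1 - 4: 2+7 = 9
2 - 11 - 4: 4+3 = 7
2 - 3 - 10 - 0 - 4: 3+3+2+3 = 11
Cheapest is 2 - 11 - 4 at 7 kPa.

7 kPa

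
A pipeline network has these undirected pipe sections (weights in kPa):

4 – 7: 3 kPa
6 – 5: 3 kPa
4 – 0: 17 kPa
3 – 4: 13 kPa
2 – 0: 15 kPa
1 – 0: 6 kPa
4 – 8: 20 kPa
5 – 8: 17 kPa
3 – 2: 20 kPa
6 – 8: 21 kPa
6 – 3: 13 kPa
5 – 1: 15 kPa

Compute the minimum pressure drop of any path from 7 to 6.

29 kPa

Running Dijkstra from 7:
7: 0
4: 3  (via 7)
3: 16  (via 4)
0: 20  (via 4)
8: 23  (via 4)
1: 26  (via 0)
6: 29  (via 3)
Shortest route: 7–4–3–6 = 29 kPa.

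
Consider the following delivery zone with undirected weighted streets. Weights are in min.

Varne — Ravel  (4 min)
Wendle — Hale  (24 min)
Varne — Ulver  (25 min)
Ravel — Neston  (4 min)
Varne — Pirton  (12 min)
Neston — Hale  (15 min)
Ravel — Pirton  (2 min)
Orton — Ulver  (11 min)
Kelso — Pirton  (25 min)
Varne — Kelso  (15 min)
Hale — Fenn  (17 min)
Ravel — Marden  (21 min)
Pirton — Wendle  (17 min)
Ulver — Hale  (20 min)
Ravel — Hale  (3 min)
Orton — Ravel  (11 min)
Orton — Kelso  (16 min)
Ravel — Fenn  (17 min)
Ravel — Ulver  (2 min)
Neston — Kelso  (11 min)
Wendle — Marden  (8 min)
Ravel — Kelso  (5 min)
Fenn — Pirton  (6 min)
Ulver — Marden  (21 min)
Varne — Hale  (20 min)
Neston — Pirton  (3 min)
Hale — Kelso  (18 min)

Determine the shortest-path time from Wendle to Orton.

Running Dijkstra from Wendle:
Wendle: 0
Marden: 8  (via Wendle)
Pirton: 17  (via Wendle)
Ravel: 19  (via Pirton)
Neston: 20  (via Pirton)
Ulver: 21  (via Ravel)
Hale: 22  (via Ravel)
Fenn: 23  (via Pirton)
Varne: 23  (via Ravel)
Kelso: 24  (via Ravel)
Orton: 30  (via Ravel)
Shortest route: Wendle–Pirton–Ravel–Orton = 30 min.

30 min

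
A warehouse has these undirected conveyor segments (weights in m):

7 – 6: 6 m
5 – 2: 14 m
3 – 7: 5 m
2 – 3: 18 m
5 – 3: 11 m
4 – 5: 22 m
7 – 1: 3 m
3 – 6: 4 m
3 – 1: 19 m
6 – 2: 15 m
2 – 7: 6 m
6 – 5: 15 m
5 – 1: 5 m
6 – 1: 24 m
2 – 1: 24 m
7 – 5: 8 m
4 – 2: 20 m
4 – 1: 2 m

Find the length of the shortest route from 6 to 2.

Settle nodes by increasing distance from 6:
6: 0
3: 4  (via 6)
7: 6  (via 6)
1: 9  (via 7)
4: 11  (via 1)
2: 12  (via 7)
Shortest route: 6 → 7 → 2 = 12 m.

12 m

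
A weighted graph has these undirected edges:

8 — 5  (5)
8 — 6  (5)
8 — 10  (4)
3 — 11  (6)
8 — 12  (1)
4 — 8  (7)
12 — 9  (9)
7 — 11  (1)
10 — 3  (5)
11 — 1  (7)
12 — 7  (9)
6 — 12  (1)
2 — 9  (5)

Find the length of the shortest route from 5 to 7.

15

Enumerating some paths:
5 → 8 → 6 → 12 → 7: 5+5+1+9 = 20
5 → 8 → 12 → 7: 5+1+9 = 15
The minimum is 15 via 5 → 8 → 12 → 7.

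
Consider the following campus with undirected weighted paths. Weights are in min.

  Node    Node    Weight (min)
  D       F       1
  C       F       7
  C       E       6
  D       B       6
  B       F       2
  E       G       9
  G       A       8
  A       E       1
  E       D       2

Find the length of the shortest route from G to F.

12 min

Shortest distances from G:
G: 0
A: 8  (via G)
E: 9  (via G)
D: 11  (via E)
F: 12  (via D)
Shortest route: G → E → D → F = 12 min.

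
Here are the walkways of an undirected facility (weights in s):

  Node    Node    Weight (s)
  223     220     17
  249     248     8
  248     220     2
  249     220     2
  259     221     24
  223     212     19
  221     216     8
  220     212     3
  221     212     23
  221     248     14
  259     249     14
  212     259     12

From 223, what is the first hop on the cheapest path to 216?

220

Compare a few routes:
223–212–220–248–221–216: 19+3+2+14+8 = 46
223–220–249–248–221–216: 17+2+8+14+8 = 49
223–220–248–221–216: 17+2+14+8 = 41
The minimum is 41 s via 223–220–248–221–216.
So from 223 the first move is to 220.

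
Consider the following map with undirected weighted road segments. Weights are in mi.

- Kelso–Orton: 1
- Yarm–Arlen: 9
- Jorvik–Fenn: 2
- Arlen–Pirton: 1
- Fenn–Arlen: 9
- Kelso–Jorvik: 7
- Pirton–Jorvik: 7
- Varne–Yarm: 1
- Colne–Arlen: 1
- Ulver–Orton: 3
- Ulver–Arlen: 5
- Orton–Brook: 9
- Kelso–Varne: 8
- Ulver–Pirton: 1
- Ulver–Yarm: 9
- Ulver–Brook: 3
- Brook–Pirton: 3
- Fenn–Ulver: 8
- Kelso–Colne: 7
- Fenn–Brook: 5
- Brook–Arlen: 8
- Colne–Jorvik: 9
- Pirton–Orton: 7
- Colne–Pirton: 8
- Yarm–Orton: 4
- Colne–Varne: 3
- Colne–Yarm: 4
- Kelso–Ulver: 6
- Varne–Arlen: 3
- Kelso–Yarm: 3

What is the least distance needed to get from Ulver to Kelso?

Candidate routes:
Ulver–Kelso: 6 = 6
Ulver–Orton–Kelso: 3+1 = 4
Ulver–Pirton–Orton–Kelso: 1+7+1 = 9
Cheapest is Ulver–Orton–Kelso at 4 mi.

4 mi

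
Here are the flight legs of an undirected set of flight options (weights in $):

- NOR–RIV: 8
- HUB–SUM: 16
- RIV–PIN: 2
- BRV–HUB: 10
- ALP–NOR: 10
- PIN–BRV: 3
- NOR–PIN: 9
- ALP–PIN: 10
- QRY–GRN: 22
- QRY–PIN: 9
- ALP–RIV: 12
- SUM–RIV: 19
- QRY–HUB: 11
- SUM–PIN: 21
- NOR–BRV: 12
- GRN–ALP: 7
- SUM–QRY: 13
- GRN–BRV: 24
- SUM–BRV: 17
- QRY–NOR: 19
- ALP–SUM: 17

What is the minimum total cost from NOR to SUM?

$27

Shortest distances from NOR:
NOR: 0
RIV: 8  (via NOR)
PIN: 9  (via NOR)
ALP: 10  (via NOR)
BRV: 12  (via NOR)
GRN: 17  (via ALP)
QRY: 18  (via PIN)
HUB: 22  (via BRV)
SUM: 27  (via RIV)
Shortest route: NOR → RIV → SUM = $27.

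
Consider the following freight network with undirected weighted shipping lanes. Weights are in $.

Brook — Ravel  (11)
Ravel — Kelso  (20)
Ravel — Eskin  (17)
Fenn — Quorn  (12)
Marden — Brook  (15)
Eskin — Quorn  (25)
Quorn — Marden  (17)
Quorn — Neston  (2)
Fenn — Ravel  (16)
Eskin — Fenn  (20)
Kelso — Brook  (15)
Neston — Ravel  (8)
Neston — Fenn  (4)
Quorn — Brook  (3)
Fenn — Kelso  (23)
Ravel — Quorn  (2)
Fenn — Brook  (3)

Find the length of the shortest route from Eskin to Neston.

$21

Settle nodes by increasing distance from Eskin:
Eskin: 0
Ravel: 17  (via Eskin)
Quorn: 19  (via Ravel)
Fenn: 20  (via Eskin)
Neston: 21  (via Quorn)
Shortest route: Eskin → Ravel → Quorn → Neston = $21.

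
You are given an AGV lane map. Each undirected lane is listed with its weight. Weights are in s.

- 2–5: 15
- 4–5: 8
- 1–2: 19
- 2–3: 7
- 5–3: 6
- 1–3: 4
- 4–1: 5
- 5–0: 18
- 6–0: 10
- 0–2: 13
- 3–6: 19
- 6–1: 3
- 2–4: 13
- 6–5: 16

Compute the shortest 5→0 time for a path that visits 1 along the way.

Shortest 5→1: 5 → 3 → 1 = 10
Best 1 to 0: 1 → 6 → 0 costing 13
Total via 1: 10 + 13 = 23 s.

23 s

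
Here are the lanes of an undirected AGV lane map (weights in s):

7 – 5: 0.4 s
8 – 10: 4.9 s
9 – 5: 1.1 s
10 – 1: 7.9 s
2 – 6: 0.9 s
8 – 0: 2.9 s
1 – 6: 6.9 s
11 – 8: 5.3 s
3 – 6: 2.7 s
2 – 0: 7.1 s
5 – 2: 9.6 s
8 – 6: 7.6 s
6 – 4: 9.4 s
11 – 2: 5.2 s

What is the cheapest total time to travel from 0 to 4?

Enumerating some paths:
0–2–6–4: 7.1+0.9+9.4 = 17.4
0–8–6–4: 2.9+7.6+9.4 = 19.9
Cheapest is 0–2–6–4 at 17.4 s.

17.4 s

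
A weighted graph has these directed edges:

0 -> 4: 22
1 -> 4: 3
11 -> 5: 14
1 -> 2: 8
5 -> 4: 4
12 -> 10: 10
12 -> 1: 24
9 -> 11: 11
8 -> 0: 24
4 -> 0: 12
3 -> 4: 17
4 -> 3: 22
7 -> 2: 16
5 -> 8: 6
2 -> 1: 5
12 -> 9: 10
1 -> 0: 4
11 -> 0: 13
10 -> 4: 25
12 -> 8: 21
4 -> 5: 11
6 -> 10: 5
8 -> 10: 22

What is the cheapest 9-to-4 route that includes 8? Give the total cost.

77

Shortest 9→8: 9–11–5–8 = 31
Best 8 to 4: 8–0–4 costing 46
Total via 8: 31 + 46 = 77.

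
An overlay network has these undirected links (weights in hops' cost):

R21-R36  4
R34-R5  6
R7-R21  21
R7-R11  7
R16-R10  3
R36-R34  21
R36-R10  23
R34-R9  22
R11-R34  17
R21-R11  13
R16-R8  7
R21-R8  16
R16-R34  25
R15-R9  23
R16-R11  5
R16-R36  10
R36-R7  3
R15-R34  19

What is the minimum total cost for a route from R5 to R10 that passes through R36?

40 hops' cost

Shortest R5→R36: R5 → R34 → R36 = 27
Shortest R36→R10: R36 → R16 → R10 = 13
Total via R36: 27 + 13 = 40 hops' cost.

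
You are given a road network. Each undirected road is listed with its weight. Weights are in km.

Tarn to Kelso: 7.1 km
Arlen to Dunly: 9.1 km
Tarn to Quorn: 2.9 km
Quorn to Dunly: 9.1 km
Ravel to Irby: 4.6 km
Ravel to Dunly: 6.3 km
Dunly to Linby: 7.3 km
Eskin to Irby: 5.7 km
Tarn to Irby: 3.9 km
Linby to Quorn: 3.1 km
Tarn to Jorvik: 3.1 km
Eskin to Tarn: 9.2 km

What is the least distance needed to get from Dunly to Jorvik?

Running Dijkstra from Dunly:
Dunly: 0
Ravel: 6.3  (via Dunly)
Linby: 7.3  (via Dunly)
Quorn: 9.1  (via Dunly)
Arlen: 9.1  (via Dunly)
Irby: 10.9  (via Ravel)
Tarn: 12  (via Quorn)
Jorvik: 15.1  (via Tarn)
Shortest route: Dunly → Quorn → Tarn → Jorvik = 15.1 km.

15.1 km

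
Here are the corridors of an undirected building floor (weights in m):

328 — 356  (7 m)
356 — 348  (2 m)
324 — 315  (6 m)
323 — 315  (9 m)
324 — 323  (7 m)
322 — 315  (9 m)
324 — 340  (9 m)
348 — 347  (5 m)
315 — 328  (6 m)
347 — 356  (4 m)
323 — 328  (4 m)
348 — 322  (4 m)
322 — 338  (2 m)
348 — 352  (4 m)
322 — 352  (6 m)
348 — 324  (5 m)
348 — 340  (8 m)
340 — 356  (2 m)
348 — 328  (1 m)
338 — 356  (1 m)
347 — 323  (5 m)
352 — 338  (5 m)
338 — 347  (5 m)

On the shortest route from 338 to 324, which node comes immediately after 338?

Enumerating some paths:
338 - 356 - 348 - 324: 1+2+5 = 8
338 - 356 - 340 - 324: 1+2+9 = 12
338 - 322 - 348 - 324: 2+4+5 = 11
The minimum is 8 m via 338 - 356 - 348 - 324.
So from 338 the first move is to 356.

356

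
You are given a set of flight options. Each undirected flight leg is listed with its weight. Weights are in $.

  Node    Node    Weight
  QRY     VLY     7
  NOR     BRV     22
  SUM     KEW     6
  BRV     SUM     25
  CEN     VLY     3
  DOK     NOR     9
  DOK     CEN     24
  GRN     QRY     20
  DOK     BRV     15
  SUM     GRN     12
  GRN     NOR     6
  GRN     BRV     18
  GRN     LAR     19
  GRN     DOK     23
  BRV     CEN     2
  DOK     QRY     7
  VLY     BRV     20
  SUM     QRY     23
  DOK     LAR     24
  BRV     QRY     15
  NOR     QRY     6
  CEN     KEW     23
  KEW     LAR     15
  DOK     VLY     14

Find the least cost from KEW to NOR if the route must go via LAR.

$40

Best KEW to LAR: KEW–LAR costing 15
Shortest LAR→NOR: LAR–GRN–NOR = 25
Total via LAR: 15 + 25 = $40.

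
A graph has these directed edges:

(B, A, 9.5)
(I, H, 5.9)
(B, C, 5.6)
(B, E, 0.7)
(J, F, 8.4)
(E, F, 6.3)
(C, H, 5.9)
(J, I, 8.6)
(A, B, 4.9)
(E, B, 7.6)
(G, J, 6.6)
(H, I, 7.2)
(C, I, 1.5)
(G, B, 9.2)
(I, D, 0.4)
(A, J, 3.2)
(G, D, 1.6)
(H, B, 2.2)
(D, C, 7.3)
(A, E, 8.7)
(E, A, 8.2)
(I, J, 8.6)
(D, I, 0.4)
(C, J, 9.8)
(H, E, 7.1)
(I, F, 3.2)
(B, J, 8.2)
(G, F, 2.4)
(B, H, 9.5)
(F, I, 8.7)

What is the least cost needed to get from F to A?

Settle nodes by increasing distance from F:
F: 0
I: 8.7  (via F)
D: 9.1  (via I)
H: 14.6  (via I)
C: 16.4  (via D)
B: 16.8  (via H)
J: 17.3  (via I)
E: 17.5  (via B)
A: 25.7  (via E)
Shortest route: F → I → H → B → E → A = 25.7.

25.7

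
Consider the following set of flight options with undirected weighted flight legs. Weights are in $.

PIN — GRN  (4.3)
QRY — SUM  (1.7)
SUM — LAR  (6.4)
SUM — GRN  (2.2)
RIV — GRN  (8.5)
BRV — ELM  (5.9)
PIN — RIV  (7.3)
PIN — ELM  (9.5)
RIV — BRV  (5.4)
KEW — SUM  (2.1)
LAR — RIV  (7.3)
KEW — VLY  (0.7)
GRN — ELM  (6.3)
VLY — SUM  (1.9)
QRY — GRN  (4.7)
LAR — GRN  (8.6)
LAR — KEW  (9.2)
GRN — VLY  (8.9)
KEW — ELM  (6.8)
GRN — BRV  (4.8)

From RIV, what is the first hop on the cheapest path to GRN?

GRN

Compare a few routes:
RIV–BRV–GRN: 5.4+4.8 = 10.2
RIV–GRN: 8.5 = 8.5
Cheapest is RIV–GRN at $8.5.
So from RIV the first move is to GRN.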